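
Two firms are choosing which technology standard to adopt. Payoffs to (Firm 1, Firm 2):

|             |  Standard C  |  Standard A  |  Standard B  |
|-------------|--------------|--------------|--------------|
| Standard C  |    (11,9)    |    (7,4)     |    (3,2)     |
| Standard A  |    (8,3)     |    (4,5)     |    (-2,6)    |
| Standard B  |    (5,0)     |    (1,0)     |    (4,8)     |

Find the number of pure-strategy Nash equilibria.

Both Standard C: Firm 1 gets 11 (best alternative 8); Firm 2 gets 9 (best alternative 4). Neither deviates — NE.
Both Standard B: Firm 1 gets 4 (best alternative 3); Firm 2 gets 8 (best alternative 0). Neither deviates — NE.
Both Standard A is not a NE: Firm 1 would switch to Standard C (7 > 4).
No other cell survives both best-response checks, so there are 2 pure NE.

2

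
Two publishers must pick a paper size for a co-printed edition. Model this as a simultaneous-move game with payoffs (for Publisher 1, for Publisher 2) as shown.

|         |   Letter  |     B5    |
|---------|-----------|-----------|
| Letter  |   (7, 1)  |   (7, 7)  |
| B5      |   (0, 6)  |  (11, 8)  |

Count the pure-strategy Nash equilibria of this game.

1

Both B5: Publisher 1 gets 11 (best alternative 7); Publisher 2 gets 8 (best alternative 6). Neither deviates — NE.
Both Letter is not a NE: Publisher 2 would switch to B5 (7 > 1).
No other cell survives both best-response checks, so there is 1 pure NE.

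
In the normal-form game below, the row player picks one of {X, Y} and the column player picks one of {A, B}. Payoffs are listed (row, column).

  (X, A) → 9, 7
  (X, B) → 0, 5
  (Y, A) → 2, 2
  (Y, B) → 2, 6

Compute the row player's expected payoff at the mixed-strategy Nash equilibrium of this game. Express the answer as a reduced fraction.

The column player mixes with probability q on A, chosen so the row player is indifferent: 9q + 0(1−q) = 2q + 2(1−q) gives q = 2/9.
The row player's expected payoff (from either row, since indifferent) is 9·2/9 + 0·7/9 = 2.

2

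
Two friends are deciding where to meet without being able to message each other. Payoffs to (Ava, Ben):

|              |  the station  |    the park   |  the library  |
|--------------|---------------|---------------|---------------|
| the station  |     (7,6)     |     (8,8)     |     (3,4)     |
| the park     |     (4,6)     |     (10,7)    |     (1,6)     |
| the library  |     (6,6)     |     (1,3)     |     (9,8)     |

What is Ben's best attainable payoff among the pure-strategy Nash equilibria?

Both the park is a pure NE (Ava: 10 ≥ 8; Ben: 7 ≥ 6). Ben gets 7.
Both the library is a pure NE (Ava: 9 ≥ 3; Ben: 8 ≥ 6). Ben gets 8.
Every other cell has a profitable deviation for at least one player. Highest of {7, 8} is 8.

8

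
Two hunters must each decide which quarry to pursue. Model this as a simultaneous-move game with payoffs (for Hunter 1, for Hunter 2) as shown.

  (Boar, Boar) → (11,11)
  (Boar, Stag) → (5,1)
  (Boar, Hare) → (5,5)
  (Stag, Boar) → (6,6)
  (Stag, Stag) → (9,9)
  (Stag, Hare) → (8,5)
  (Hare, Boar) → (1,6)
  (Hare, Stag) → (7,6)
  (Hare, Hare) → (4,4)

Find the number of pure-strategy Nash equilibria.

2

Both Boar: Hunter 1 gets 11 (best alternative 6); Hunter 2 gets 11 (best alternative 5). Neither deviates — NE.
Both Stag: Hunter 1 gets 9 (best alternative 7); Hunter 2 gets 9 (best alternative 6). Neither deviates — NE.
Both Hare is not a NE: Hunter 1 would switch to Stag (8 > 4).
No other cell survives both best-response checks, so there are 2 pure NE.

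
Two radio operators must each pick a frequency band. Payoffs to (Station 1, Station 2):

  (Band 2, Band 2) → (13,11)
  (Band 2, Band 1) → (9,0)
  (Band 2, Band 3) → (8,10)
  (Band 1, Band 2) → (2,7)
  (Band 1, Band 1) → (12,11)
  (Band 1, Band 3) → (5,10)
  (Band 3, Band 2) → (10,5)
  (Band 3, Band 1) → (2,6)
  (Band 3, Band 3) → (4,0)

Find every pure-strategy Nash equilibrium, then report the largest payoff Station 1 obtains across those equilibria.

Both Band 2 is a pure NE (Station 1: 13 ≥ 10; Station 2: 11 ≥ 10). Station 1 gets 13.
Both Band 1 is a pure NE (Station 1: 12 ≥ 9; Station 2: 11 ≥ 10). Station 1 gets 12.
Every other cell has a profitable deviation for at least one player. Highest of {13, 12} is 13.

13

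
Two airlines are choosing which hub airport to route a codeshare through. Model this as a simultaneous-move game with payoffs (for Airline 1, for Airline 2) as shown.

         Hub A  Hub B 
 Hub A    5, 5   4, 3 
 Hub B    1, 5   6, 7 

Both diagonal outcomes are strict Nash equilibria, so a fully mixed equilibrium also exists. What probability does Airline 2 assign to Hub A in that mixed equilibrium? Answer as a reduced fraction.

1/3

Airline 2's mix q on Hub A must make Airline 1 indifferent between Hub A and Hub B.
Airline 1's payoff from Hub A: 5q + 4(1−q). From Hub B: 1q + 6(1−q).
Set equal: 4q = 2(1−q) → q = 2/6 = 1/3.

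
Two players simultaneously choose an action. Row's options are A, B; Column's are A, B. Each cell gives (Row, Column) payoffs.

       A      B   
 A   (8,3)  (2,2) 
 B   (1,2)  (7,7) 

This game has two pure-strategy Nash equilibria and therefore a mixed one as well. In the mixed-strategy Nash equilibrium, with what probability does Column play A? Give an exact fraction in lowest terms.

Column's mix q on A must make Row indifferent between A and B.
Row's payoff from A: 8q + 2(1−q). From B: 1q + 7(1−q).
Set equal: 7q = 5(1−q) → q = 5/12.

5/12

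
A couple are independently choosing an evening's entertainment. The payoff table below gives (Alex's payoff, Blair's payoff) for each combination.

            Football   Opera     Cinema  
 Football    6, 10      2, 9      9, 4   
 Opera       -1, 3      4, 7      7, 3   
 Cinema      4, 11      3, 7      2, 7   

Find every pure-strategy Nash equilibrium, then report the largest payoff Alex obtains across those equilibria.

6

Both Football is a pure NE (Alex: 6 ≥ 4; Blair: 10 ≥ 9). Alex gets 6.
Both Opera is a pure NE (Alex: 4 ≥ 3; Blair: 7 ≥ 3). Alex gets 4.
Every other cell has a profitable deviation for at least one player. Highest of {6, 4} is 6.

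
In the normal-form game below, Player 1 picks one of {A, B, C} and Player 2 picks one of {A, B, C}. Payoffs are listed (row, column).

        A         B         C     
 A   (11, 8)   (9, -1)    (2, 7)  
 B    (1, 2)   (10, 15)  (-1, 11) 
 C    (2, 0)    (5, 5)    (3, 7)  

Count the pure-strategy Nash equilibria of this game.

Both A: Player 1 gets 11 (best alternative 2); Player 2 gets 8 (best alternative 7). Neither deviates — NE.
Both B: Player 1 gets 10 (best alternative 9); Player 2 gets 15 (best alternative 11). Neither deviates — NE.
Both C: Player 1 gets 3 (best alternative 2); Player 2 gets 7 (best alternative 5). Neither deviates — NE.
(B, C) is not a NE: Player 1 would switch to C (3 > -1).
No other cell survives both best-response checks, so there are 3 pure NE.

3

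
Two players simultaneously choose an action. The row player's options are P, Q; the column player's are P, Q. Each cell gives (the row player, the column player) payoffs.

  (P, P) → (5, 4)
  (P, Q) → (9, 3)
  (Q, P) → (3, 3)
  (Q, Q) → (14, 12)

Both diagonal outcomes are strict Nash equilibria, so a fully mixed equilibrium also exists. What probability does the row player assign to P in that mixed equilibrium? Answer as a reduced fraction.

9/10

The row player's mix p on P must make the column player indifferent between P and Q.
The column player's payoff from P: 4p + 3(1−p). From Q: 3p + 12(1−p).
Set equal: 1p = 9(1−p) → p = 9/10.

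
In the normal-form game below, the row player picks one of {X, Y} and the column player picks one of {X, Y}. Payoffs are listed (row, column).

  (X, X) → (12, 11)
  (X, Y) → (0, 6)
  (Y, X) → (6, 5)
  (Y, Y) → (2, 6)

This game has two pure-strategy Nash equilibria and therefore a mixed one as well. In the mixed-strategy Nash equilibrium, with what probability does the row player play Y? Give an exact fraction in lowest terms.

5/6

The row player's mix p on X must make the column player indifferent between X and Y.
The column player's payoff from X: 11p + 5(1−p). From Y: 6p + 6(1−p).
Set equal: 5p = 1(1−p) → p = 1/6.
Probability on Y is 1 − 1/6 = 5/6.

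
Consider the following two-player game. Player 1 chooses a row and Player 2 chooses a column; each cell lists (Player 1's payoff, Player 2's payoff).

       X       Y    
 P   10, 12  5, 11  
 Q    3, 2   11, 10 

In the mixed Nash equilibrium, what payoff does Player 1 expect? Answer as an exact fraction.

Player 2 mixes with probability q on X, chosen so Player 1 is indifferent: 10q + 5(1−q) = 3q + 11(1−q) gives q = 6/13.
Player 1's expected payoff (from either row, since indifferent) is 10·6/13 + 5·7/13 = 95/13.

95/13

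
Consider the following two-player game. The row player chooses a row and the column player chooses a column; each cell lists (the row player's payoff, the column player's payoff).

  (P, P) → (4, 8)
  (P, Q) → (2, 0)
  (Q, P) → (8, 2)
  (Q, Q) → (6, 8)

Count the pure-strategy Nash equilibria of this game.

Both Q: the row player gets 6 (best alternative 2); the column player gets 8 (best alternative 2). Neither deviates — NE.
Both P is not a NE: the row player would switch to Q (8 > 4).
No other cell survives both best-response checks, so there is 1 pure NE.

1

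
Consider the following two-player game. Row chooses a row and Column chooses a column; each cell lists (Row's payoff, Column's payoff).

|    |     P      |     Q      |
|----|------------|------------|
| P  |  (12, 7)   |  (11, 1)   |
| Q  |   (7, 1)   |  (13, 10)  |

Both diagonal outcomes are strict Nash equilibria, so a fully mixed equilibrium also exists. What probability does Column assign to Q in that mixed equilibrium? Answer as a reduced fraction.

Column's mix q on P must make Row indifferent between P and Q.
Row's payoff from P: 12q + 11(1−q). From Q: 7q + 13(1−q).
Set equal: 5q = 2(1−q) → q = 2/7.
Probability on Q is 1 − 2/7 = 5/7.

5/7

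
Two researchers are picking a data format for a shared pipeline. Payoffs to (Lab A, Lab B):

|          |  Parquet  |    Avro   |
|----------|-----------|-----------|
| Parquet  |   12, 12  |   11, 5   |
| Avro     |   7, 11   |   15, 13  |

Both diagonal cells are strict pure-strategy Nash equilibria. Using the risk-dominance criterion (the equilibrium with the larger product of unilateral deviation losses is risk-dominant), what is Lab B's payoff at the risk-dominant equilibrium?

12

At both Parquet: Lab A loses 12 − 7 = 5 by deviating; Lab B loses 12 − 5 = 7. Product = 5·7 = 35.
At both Avro: Lab A loses 15 − 11 = 4 by deviating; Lab B loses 13 − 11 = 2. Product = 4·2 = 8.
35 > 8, so both Parquet is risk-dominant. Lab B's payoff there is 12.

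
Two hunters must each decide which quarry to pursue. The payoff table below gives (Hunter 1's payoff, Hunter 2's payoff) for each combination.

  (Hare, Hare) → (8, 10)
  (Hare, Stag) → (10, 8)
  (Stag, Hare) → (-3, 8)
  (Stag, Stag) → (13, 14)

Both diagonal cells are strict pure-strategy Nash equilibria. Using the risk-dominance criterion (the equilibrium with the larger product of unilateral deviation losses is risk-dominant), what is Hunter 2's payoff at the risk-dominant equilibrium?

10

At both Hare: Hunter 1 loses 8 − (-3) = 11 by deviating; Hunter 2 loses 10 − 8 = 2. Product = 11·2 = 22.
At both Stag: Hunter 1 loses 13 − 10 = 3 by deviating; Hunter 2 loses 14 − 8 = 6. Product = 3·6 = 18.
22 > 18, so both Hare is risk-dominant. Hunter 2's payoff there is 10.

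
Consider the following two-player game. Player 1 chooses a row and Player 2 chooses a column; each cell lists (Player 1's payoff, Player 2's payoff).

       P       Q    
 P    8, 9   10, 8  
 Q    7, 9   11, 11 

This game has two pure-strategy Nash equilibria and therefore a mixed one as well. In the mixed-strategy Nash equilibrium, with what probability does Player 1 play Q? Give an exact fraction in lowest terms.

Player 1's mix p on P must make Player 2 indifferent between P and Q.
Player 2's payoff from P: 9p + 9(1−p). From Q: 8p + 11(1−p).
Set equal: 1p = 2(1−p) → p = 2/3.
Probability on Q is 1 − 2/3 = 1/3.

1/3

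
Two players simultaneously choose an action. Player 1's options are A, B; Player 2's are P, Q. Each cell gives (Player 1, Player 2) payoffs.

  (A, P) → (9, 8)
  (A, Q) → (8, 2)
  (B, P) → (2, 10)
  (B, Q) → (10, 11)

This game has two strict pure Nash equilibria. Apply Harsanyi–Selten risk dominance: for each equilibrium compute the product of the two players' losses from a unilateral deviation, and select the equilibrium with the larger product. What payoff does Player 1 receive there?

9

At (A, P): Player 1 loses 9 − 2 = 7 by deviating; Player 2 loses 8 − 2 = 6. Product = 7·6 = 42.
At (B, Q): Player 1 loses 10 − 8 = 2 by deviating; Player 2 loses 11 − 10 = 1. Product = 2·1 = 2.
42 > 2, so (A, P) is risk-dominant. Player 1's payoff there is 9.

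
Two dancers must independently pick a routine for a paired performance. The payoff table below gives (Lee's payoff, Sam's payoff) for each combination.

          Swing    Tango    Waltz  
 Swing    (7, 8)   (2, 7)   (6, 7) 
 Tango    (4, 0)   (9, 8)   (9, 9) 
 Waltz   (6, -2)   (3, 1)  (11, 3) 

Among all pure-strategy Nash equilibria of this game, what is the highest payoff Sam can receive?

Both Swing is a pure NE (Lee: 7 ≥ 6; Sam: 8 ≥ 7). Sam gets 8.
Both Waltz is a pure NE (Lee: 11 ≥ 9; Sam: 3 ≥ 1). Sam gets 3.
Every other cell has a profitable deviation for at least one player. Highest of {8, 3} is 8.

8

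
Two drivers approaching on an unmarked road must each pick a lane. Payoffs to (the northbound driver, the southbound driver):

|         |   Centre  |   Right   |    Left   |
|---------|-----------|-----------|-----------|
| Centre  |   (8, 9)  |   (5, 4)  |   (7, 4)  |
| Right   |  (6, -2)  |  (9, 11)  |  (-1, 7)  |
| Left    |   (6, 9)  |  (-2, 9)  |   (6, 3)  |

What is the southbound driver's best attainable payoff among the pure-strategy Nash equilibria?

11

Both Centre is a pure NE (the northbound driver: 8 ≥ 6; the southbound driver: 9 ≥ 4). The southbound driver gets 9.
Both Right is a pure NE (the northbound driver: 9 ≥ 5; the southbound driver: 11 ≥ 7). The southbound driver gets 11.
Every other cell has a profitable deviation for at least one player. Highest of {9, 11} is 11.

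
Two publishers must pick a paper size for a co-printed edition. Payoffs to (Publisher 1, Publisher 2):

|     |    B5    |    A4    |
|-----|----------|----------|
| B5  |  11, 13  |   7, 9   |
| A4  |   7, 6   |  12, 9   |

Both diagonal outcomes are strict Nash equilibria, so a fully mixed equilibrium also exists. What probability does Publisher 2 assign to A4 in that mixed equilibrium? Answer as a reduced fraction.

Publisher 2's mix q on B5 must make Publisher 1 indifferent between B5 and A4.
Publisher 1's payoff from B5: 11q + 7(1−q). From A4: 7q + 12(1−q).
Set equal: 4q = 5(1−q) → q = 5/9.
Probability on A4 is 1 − 5/9 = 4/9.

4/9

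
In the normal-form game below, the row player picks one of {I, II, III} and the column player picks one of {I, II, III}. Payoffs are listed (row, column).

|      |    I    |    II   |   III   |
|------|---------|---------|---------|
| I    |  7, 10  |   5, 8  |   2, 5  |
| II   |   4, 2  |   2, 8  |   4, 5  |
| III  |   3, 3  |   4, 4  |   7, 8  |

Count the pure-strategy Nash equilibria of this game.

2

Both I: the row player gets 7 (best alternative 4); the column player gets 10 (best alternative 8). Neither deviates — NE.
Both III: the row player gets 7 (best alternative 4); the column player gets 8 (best alternative 4). Neither deviates — NE.
Both II is not a NE: the row player would switch to I (5 > 2).
No other cell survives both best-response checks, so there are 2 pure NE.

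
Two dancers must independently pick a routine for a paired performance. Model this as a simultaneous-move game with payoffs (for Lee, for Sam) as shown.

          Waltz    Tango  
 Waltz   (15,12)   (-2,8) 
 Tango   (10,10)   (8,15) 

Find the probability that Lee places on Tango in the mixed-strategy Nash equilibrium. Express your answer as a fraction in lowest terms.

Lee's mix p on Waltz must make Sam indifferent between Waltz and Tango.
Sam's payoff from Waltz: 12p + 10(1−p). From Tango: 8p + 15(1−p).
Set equal: 4p = 5(1−p) → p = 5/9.
Probability on Tango is 1 − 5/9 = 4/9.

4/9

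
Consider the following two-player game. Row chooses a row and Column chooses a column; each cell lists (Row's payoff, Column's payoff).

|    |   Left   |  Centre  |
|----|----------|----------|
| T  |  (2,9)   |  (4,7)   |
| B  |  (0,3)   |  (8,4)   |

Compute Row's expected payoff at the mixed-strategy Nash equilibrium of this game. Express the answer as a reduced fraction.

8/3

Column mixes with probability q on Left, chosen so Row is indifferent: 2q + 4(1−q) = 0q + 8(1−q) gives q = 2/3.
Row's expected payoff (from either row, since indifferent) is 2·2/3 + 4·1/3 = 8/3.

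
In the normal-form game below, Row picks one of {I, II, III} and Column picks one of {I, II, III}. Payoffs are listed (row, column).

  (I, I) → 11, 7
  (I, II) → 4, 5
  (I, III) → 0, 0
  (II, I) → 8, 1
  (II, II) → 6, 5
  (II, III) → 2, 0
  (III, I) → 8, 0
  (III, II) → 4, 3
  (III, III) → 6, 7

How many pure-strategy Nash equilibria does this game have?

3

Both I: Row gets 11 (best alternative 8); Column gets 7 (best alternative 5). Neither deviates — NE.
Both II: Row gets 6 (best alternative 4); Column gets 5 (best alternative 1). Neither deviates — NE.
Both III: Row gets 6 (best alternative 2); Column gets 7 (best alternative 3). Neither deviates — NE.
(II, III) is not a NE: Row would switch to III (6 > 2).
No other cell survives both best-response checks, so there are 3 pure NE.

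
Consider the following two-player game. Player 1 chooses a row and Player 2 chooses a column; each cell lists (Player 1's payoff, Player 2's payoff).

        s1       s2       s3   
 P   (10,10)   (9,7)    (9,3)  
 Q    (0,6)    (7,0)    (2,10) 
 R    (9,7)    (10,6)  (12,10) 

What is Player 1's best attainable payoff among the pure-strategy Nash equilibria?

(P, s1) is a pure NE (Player 1: 10 ≥ 9; Player 2: 10 ≥ 7). Player 1 gets 10.
(R, s3) is a pure NE (Player 1: 12 ≥ 9; Player 2: 10 ≥ 7). Player 1 gets 12.
Every other cell has a profitable deviation for at least one player. Highest of {10, 12} is 12.

12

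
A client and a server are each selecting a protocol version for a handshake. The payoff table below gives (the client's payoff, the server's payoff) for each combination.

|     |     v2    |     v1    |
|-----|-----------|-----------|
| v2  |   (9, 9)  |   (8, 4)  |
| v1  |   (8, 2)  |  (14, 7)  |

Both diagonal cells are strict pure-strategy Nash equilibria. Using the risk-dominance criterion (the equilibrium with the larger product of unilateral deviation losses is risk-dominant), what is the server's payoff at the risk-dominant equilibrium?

At both v2: the client loses 9 − 8 = 1 by deviating; the server loses 9 − 4 = 5. Product = 1·5 = 5.
At both v1: the client loses 14 − 8 = 6 by deviating; the server loses 7 − 2 = 5. Product = 6·5 = 30.
30 > 5, so both v1 is risk-dominant. The server's payoff there is 7.

7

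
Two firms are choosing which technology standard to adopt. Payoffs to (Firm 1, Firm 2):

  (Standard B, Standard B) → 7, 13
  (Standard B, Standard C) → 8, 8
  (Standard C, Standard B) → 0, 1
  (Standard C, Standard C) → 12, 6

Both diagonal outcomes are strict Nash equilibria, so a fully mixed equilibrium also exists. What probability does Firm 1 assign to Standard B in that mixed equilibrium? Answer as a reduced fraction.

Firm 1's mix p on Standard B must make Firm 2 indifferent between Standard B and Standard C.
Firm 2's payoff from Standard B: 13p + 1(1−p). From Standard C: 8p + 6(1−p).
Set equal: 5p = 5(1−p) → p = 5/10 = 1/2.

1/2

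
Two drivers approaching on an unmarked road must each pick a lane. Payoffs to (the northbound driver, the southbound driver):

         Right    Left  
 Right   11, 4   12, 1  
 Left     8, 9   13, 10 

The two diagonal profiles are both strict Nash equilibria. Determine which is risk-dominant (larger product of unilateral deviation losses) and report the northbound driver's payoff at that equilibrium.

11

At both Right: the northbound driver loses 11 − 8 = 3 by deviating; the southbound driver loses 4 − 1 = 3. Product = 3·3 = 9.
At both Left: the northbound driver loses 13 − 12 = 1 by deviating; the southbound driver loses 10 − 9 = 1. Product = 1·1 = 1.
9 > 1, so both Right is risk-dominant. The northbound driver's payoff there is 11.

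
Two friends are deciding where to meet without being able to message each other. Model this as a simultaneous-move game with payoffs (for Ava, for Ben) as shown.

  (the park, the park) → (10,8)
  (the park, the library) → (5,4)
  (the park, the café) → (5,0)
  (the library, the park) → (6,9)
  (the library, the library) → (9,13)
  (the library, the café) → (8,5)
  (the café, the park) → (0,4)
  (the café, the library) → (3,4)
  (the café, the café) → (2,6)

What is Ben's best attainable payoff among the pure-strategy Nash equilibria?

13

Both the park is a pure NE (Ava: 10 ≥ 6; Ben: 8 ≥ 4). Ben gets 8.
Both the library is a pure NE (Ava: 9 ≥ 5; Ben: 13 ≥ 9). Ben gets 13.
Every other cell has a profitable deviation for at least one player. Highest of {8, 13} is 13.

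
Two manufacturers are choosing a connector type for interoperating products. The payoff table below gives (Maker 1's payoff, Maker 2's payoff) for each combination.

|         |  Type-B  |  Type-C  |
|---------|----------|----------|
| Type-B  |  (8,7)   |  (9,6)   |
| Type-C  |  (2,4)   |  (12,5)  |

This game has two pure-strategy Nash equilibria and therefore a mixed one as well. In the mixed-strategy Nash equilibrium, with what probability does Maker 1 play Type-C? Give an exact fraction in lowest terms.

1/2

Maker 1's mix p on Type-B must make Maker 2 indifferent between Type-B and Type-C.
Maker 2's payoff from Type-B: 7p + 4(1−p). From Type-C: 6p + 5(1−p).
Set equal: 1p = 1(1−p) → p = 1/2.
Probability on Type-C is 1 − 1/2 = 1/2.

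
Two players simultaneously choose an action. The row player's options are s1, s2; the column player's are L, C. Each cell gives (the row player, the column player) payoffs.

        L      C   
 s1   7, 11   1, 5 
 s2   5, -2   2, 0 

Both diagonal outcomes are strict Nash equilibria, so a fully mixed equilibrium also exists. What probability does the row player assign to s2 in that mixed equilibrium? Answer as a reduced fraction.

3/4

The row player's mix p on s1 must make the column player indifferent between L and C.
The column player's payoff from L: 11p + (-2)(1−p). From C: 5p + 0(1−p).
Set equal: 6p = 2(1−p) → p = 2/8 = 1/4.
Probability on s2 is 1 − 1/4 = 3/4.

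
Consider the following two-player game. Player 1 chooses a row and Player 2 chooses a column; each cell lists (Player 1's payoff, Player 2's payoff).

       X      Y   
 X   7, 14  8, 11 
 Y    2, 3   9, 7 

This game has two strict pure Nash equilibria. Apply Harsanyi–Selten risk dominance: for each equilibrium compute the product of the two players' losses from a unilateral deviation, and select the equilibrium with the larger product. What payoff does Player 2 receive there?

At both X: Player 1 loses 7 − 2 = 5 by deviating; Player 2 loses 14 − 11 = 3. Product = 5·3 = 15.
At both Y: Player 1 loses 9 − 8 = 1 by deviating; Player 2 loses 7 − 3 = 4. Product = 1·4 = 4.
15 > 4, so both X is risk-dominant. Player 2's payoff there is 14.

14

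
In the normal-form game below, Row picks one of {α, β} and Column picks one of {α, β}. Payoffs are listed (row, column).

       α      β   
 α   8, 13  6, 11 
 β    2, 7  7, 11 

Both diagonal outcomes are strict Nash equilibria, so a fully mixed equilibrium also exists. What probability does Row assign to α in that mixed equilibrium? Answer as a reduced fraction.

2/3

Row's mix p on α must make Column indifferent between α and β.
Column's payoff from α: 13p + 7(1−p). From β: 11p + 11(1−p).
Set equal: 2p = 4(1−p) → p = 4/6 = 2/3.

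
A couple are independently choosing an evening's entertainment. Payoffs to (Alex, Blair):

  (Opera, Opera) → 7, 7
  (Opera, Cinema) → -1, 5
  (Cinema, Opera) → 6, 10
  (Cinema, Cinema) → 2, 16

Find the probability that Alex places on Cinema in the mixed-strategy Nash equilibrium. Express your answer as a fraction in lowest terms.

1/4

Alex's mix p on Opera must make Blair indifferent between Opera and Cinema.
Blair's payoff from Opera: 7p + 10(1−p). From Cinema: 5p + 16(1−p).
Set equal: 2p = 6(1−p) → p = 6/8 = 3/4.
Probability on Cinema is 1 − 3/4 = 1/4.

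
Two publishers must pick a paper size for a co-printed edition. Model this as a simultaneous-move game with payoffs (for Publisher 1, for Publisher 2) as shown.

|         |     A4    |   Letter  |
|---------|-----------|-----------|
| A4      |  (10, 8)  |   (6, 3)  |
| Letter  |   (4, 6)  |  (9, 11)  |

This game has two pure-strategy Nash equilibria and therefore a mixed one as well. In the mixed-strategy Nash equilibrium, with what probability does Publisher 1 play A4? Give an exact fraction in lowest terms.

Publisher 1's mix p on A4 must make Publisher 2 indifferent between A4 and Letter.
Publisher 2's payoff from A4: 8p + 6(1−p). From Letter: 3p + 11(1−p).
Set equal: 5p = 5(1−p) → p = 5/10 = 1/2.

1/2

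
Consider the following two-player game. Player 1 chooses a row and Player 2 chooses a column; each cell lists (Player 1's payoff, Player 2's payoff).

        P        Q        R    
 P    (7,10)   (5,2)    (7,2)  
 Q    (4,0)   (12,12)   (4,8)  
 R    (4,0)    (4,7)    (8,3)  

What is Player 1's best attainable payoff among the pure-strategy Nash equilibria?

Both P is a pure NE (Player 1: 7 ≥ 4; Player 2: 10 ≥ 2). Player 1 gets 7.
Both Q is a pure NE (Player 1: 12 ≥ 5; Player 2: 12 ≥ 8). Player 1 gets 12.
Every other cell has a profitable deviation for at least one player. Highest of {7, 12} is 12.

12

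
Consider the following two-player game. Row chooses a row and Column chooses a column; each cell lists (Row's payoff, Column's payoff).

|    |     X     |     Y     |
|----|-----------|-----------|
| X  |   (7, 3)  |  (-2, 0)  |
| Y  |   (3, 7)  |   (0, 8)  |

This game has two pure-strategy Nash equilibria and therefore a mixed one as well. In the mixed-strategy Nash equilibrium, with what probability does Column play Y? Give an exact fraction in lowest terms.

Column's mix q on X must make Row indifferent between X and Y.
Row's payoff from X: 7q + (-2)(1−q). From Y: 3q + 0(1−q).
Set equal: 4q = 2(1−q) → q = 2/6 = 1/3.
Probability on Y is 1 − 1/3 = 2/3.

2/3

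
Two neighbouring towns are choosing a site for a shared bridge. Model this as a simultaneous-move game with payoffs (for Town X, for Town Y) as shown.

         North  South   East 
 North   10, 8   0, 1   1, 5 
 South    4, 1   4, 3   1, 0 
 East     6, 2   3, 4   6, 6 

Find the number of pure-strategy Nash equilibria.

Both North: Town X gets 10 (best alternative 6); Town Y gets 8 (best alternative 5). Neither deviates — NE.
Both South: Town X gets 4 (best alternative 3); Town Y gets 3 (best alternative 1). Neither deviates — NE.
Both East: Town X gets 6 (best alternative 1); Town Y gets 6 (best alternative 4). Neither deviates — NE.
(East, South) is not a NE: Town X would switch to South (4 > 3).
No other cell survives both best-response checks, so there are 3 pure NE.

3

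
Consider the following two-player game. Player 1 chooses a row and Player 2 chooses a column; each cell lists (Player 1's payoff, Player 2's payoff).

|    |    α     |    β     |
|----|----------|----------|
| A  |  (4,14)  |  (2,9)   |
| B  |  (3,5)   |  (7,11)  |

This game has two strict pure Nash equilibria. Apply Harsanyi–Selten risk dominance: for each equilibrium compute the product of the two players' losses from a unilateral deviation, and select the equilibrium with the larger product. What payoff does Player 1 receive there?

At (A, α): Player 1 loses 4 − 3 = 1 by deviating; Player 2 loses 14 − 9 = 5. Product = 1·5 = 5.
At (B, β): Player 1 loses 7 − 2 = 5 by deviating; Player 2 loses 11 − 5 = 6. Product = 5·6 = 30.
30 > 5, so (B, β) is risk-dominant. Player 1's payoff there is 7.

7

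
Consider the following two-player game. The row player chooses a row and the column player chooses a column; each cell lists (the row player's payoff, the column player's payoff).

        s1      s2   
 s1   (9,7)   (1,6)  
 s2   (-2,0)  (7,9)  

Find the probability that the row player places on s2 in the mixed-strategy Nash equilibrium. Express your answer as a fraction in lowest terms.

1/10

The row player's mix p on s1 must make the column player indifferent between s1 and s2.
The column player's payoff from s1: 7p + 0(1−p). From s2: 6p + 9(1−p).
Set equal: 1p = 9(1−p) → p = 9/10.
Probability on s2 is 1 − 9/10 = 1/10.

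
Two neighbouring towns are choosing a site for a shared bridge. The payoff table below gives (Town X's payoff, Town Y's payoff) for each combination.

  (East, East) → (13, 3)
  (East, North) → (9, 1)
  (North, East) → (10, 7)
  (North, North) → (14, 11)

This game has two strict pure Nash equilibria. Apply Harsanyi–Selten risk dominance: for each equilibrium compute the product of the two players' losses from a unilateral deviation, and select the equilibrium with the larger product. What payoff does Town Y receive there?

At both East: Town X loses 13 − 10 = 3 by deviating; Town Y loses 3 − 1 = 2. Product = 3·2 = 6.
At both North: Town X loses 14 − 9 = 5 by deviating; Town Y loses 11 − 7 = 4. Product = 5·4 = 20.
20 > 6, so both North is risk-dominant. Town Y's payoff there is 11.

11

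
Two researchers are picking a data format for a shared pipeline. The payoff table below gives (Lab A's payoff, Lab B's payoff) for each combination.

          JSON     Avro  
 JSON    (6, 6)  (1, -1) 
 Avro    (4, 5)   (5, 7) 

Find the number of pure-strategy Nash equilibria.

2

Both JSON: Lab A gets 6 (best alternative 4); Lab B gets 6 (best alternative -1). Neither deviates — NE.
Both Avro: Lab A gets 5 (best alternative 1); Lab B gets 7 (best alternative 5). Neither deviates — NE.
(JSON, Avro) is not a NE: Lab A would switch to Avro (5 > 1).
No other cell survives both best-response checks, so there are 2 pure NE.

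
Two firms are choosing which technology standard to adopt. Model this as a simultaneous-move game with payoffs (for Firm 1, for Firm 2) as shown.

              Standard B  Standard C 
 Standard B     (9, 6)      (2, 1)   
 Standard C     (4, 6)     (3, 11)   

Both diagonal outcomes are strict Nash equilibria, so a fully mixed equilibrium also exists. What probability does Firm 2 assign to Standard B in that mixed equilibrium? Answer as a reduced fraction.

1/6

Firm 2's mix q on Standard B must make Firm 1 indifferent between Standard B and Standard C.
Firm 1's payoff from Standard B: 9q + 2(1−q). From Standard C: 4q + 3(1−q).
Set equal: 5q = 1(1−q) → q = 1/6.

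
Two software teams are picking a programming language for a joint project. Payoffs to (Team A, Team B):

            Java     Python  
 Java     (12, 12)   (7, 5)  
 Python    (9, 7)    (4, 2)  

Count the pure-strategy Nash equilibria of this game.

1

Both Java: Team A gets 12 (best alternative 9); Team B gets 12 (best alternative 5). Neither deviates — NE.
Both Python is not a NE: Team A would switch to Java (7 > 4).
No other cell survives both best-response checks, so there is 1 pure NE.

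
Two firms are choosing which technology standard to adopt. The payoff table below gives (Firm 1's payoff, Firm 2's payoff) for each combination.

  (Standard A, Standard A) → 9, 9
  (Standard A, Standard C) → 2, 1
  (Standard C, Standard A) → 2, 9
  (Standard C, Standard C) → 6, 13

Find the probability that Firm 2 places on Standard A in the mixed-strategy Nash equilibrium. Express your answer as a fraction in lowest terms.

4/11

Firm 2's mix q on Standard A must make Firm 1 indifferent between Standard A and Standard C.
Firm 1's payoff from Standard A: 9q + 2(1−q). From Standard C: 2q + 6(1−q).
Set equal: 7q = 4(1−q) → q = 4/11.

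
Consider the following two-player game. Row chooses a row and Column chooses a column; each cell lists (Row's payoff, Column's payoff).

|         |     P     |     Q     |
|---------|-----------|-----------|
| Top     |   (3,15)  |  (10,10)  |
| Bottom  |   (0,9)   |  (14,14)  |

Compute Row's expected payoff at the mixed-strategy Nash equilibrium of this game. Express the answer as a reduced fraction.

6

Column mixes with probability q on P, chosen so Row is indifferent: 3q + 10(1−q) = 0q + 14(1−q) gives q = 4/7.
Row's expected payoff (from either row, since indifferent) is 3·4/7 + 10·3/7 = 6.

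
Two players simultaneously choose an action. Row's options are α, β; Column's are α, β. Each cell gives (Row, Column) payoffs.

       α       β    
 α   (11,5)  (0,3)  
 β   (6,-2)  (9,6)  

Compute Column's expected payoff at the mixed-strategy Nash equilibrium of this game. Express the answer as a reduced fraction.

18/5

Row mixes with probability p on α, chosen so Column is indifferent: 5p + (-2)(1−p) = 3p + 6(1−p) gives p = 4/5.
Column's expected payoff is 5·4/5 + (-2)·1/5 = 18/5.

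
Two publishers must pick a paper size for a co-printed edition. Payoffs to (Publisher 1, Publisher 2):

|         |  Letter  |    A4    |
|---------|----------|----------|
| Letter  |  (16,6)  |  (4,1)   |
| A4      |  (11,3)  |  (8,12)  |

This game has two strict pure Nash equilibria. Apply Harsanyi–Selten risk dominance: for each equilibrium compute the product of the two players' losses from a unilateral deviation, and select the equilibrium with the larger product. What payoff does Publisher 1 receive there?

8

At both Letter: Publisher 1 loses 16 − 11 = 5 by deviating; Publisher 2 loses 6 − 1 = 5. Product = 5·5 = 25.
At both A4: Publisher 1 loses 8 − 4 = 4 by deviating; Publisher 2 loses 12 − 3 = 9. Product = 4·9 = 36.
36 > 25, so both A4 is risk-dominant. Publisher 1's payoff there is 8.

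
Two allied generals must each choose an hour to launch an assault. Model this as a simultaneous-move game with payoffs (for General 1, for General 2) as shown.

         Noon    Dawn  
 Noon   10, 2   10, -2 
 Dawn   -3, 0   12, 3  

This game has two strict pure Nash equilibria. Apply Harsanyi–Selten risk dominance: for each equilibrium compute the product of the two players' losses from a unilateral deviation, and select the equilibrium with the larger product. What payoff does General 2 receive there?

At both Noon: General 1 loses 10 − (-3) = 13 by deviating; General 2 loses 2 − (-2) = 4. Product = 13·4 = 52.
At both Dawn: General 1 loses 12 − 10 = 2 by deviating; General 2 loses 3 − 0 = 3. Product = 2·3 = 6.
52 > 6, so both Noon is risk-dominant. General 2's payoff there is 2.

2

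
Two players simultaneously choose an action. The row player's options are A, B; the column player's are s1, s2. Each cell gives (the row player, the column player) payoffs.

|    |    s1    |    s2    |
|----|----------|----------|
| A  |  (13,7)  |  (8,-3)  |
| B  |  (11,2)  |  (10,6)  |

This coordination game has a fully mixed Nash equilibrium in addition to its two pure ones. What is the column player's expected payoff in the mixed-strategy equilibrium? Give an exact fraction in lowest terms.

24/7

The row player mixes with probability p on A, chosen so the column player is indifferent: 7p + 2(1−p) = (-3)p + 6(1−p) gives p = 2/7.
The column player's expected payoff is 7·2/7 + 2·5/7 = 24/7.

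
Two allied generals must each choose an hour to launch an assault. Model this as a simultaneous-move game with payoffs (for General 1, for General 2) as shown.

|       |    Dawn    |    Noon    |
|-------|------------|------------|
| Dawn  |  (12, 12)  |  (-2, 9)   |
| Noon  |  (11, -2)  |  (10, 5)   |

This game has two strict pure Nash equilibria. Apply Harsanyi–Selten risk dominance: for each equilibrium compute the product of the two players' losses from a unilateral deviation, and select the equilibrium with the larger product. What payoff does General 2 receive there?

5

At both Dawn: General 1 loses 12 − 11 = 1 by deviating; General 2 loses 12 − 9 = 3. Product = 1·3 = 3.
At both Noon: General 1 loses 10 − (-2) = 12 by deviating; General 2 loses 5 − (-2) = 7. Product = 12·7 = 84.
84 > 3, so both Noon is risk-dominant. General 2's payoff there is 5.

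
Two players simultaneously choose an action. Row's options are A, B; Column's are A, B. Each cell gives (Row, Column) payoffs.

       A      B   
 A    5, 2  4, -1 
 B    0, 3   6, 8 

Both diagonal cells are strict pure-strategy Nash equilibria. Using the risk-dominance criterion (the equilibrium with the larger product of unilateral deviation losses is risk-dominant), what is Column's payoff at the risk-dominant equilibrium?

2

At both A: Row loses 5 − 0 = 5 by deviating; Column loses 2 − (-1) = 3. Product = 5·3 = 15.
At both B: Row loses 6 − 4 = 2 by deviating; Column loses 8 − 3 = 5. Product = 2·5 = 10.
15 > 10, so both A is risk-dominant. Column's payoff there is 2.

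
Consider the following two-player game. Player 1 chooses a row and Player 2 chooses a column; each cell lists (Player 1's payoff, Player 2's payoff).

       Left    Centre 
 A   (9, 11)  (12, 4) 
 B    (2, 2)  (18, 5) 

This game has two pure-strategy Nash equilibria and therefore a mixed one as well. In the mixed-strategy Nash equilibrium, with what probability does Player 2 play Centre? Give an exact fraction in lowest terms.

Player 2's mix q on Left must make Player 1 indifferent between A and B.
Player 1's payoff from A: 9q + 12(1−q). From B: 2q + 18(1−q).
Set equal: 7q = 6(1−q) → q = 6/13.
Probability on Centre is 1 − 6/13 = 7/13.

7/13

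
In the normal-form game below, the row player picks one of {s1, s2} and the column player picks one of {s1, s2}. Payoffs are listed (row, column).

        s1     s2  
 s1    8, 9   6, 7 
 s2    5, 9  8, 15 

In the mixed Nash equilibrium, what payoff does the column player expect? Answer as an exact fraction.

9

The row player mixes with probability p on s1, chosen so the column player is indifferent: 9p + 9(1−p) = 7p + 15(1−p) gives p = 3/4.
The column player's expected payoff is 9·3/4 + 9·1/4 = 9.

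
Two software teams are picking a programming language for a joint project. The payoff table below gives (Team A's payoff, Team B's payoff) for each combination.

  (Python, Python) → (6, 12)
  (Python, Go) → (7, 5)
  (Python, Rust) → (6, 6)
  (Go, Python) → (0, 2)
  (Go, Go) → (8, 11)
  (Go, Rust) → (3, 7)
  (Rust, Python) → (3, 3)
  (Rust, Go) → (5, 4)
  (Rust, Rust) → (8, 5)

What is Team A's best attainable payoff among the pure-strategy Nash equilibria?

8

Both Python is a pure NE (Team A: 6 ≥ 3; Team B: 12 ≥ 6). Team A gets 6.
Both Go is a pure NE (Team A: 8 ≥ 7; Team B: 11 ≥ 7). Team A gets 8.
Both Rust is a pure NE (Team A: 8 ≥ 6; Team B: 5 ≥ 4). Team A gets 8.
Every other cell has a profitable deviation for at least one player. Highest of {6, 8, 8} is 8.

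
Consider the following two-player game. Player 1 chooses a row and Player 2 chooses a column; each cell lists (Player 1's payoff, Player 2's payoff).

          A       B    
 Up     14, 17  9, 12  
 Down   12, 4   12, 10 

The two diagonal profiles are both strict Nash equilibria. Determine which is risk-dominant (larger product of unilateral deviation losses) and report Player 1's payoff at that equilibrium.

At (Up, A): Player 1 loses 14 − 12 = 2 by deviating; Player 2 loses 17 − 12 = 5. Product = 2·5 = 10.
At (Down, B): Player 1 loses 12 − 9 = 3 by deviating; Player 2 loses 10 − 4 = 6. Product = 3·6 = 18.
18 > 10, so (Down, B) is risk-dominant. Player 1's payoff there is 12.

12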